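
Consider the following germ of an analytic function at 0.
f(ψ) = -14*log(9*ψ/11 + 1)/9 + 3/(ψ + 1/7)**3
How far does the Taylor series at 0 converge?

The radius of convergence is 1/7.

Denominator factor (ψ + 1/7)^3: pole of order 3 at -1/7, modulus 1/7.
Branch term (-14/9)*log(1 - ψ/(-11/9)): its argument vanishes at ψ = -11/9, a logarithmic branch point, modulus 11/9.
The radius of convergence is the smallest modulus among the singular points: 1/7.


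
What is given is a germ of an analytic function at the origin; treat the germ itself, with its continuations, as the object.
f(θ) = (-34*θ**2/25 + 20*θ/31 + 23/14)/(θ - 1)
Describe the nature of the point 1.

The point is a pole of order 1.

The denominator factor θ - 1 vanishes at 1 and appears to the power 1; the numerator there equals 10069/10850, nonzero, and no other factor vanishes.
Hence a pole whose order is the multiplicity, 1.


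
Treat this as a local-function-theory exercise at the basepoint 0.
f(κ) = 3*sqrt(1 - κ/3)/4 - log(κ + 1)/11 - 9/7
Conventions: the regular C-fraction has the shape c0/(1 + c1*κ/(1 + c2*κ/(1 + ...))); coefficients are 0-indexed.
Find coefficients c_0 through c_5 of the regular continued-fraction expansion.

The regular C-fraction coefficients are [-15/28, -133/330, 2363/4180, 38775/179588, 49153931/179918820, 63744313993/196977910860].

Taylor coefficients (expand at 0): a_0 = -15/28, a_1 = -19/88, a_2 = 37/1056, a_3 = -203/6336, a_4 = 3401/152064, a_5 = -83329/4561920.
c0 = a_0 = -15/28. Peel one level at a time: if S = 1 + c*κ/S' with S'(0) = 1, then c is the κ-coefficient of S and S' = c*κ/(S - 1).
S_1 = c0/f = 1 + (-133/330)*κ + (16541/72600)*κ^2 + ...; c1 = -133/330.
S_2 = c1*κ/(S_1 - 1) = 1 + (2363/4180)*κ + (-705/5776)*κ^2 + ...; c2 = 2363/4180.
S_3 = c2*κ/(S_2 - 1) = 1 + (38775/179588)*κ + (-142287695/2412188208)*κ^2 + ...; c3 = 38775/179588.
S_4 = c3*κ/(S_3 - 1) = 1 + (49153931/179918820)*κ + (-512544209/5797299600)*κ^2 + ...; c4 = 49153931/179918820.
S_5 = c4*κ/(S_4 - 1) = 1 + (63744313993/196977910860)*κ + ...; c5 = 63744313993/196977910860.


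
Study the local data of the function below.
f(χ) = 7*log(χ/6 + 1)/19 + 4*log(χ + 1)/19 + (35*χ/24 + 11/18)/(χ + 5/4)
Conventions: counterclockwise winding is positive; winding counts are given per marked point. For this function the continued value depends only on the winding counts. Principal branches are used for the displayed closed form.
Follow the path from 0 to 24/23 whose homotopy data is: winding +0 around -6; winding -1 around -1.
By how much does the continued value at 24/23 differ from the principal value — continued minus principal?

Continued minus principal equals -(8/19)*pi*i.

The rational part is single-valued and drops out of the difference; each branch term changes only by its own monodromy.
(4/19)*log(1 - χ/(-1)): each positive loop around -1 adds 2*pi*i to the log, so winding -1 contributes (4/19)*(-1)*2*pi*i = -(8/19)*pi*i.
(7/19)*log(1 - χ/(-6)): winding 0 around -6, so this term returns to its principal value, contribution 0.
Summing the contributions at χ = 24/23 gives -(8/19)*pi*i.


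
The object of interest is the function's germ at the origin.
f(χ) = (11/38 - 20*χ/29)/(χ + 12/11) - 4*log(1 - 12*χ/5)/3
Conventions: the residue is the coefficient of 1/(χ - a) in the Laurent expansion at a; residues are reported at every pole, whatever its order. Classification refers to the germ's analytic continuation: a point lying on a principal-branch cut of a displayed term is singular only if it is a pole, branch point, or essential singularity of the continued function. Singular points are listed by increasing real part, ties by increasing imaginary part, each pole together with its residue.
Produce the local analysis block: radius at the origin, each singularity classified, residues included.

Radius of convergence at 0: 5/12.
At -12/11: a pole of order 1; residue 12629/12122.
At 5/12: a logarithmic branch point.

Denominator factor (χ + 12/11): pole of order 1 at -12/11, modulus 12/11.
Branch term (-4/3)*log(1 - χ/(5/12)): its argument vanishes at χ = 5/12, a logarithmic branch point, modulus 5/12.
The radius of convergence is the smallest modulus among the singular points: 5/12.
The branch term is analytic at -12/11 and contributes nothing to the residue; only the rational part matters.
At the order-1 pole -12/11 set g(χ) = (χ - (-12/11))*(rational part) = 11/38 - 20*χ/29.
Simple pole: residue = g(a) at a = -12/11, which is 12629/12122.
List the singular points by increasing real part (a conjugate pair: the negative imaginary part first).


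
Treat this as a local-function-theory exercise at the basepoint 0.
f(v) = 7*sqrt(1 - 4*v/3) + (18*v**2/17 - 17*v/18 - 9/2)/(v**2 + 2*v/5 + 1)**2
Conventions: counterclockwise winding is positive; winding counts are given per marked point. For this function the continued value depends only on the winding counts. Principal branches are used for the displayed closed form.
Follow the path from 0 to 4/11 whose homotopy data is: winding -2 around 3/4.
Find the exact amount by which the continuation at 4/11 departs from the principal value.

The rational part is single-valued and drops out of the difference; each branch term changes only by its own monodromy.
(7)*sqrt(1 - v/(3/4)): winding -2 is even, the square root returns to the same sheet, contribution 0.
Summing the contributions at v = 4/11 gives 0.

Continued minus principal equals 0.


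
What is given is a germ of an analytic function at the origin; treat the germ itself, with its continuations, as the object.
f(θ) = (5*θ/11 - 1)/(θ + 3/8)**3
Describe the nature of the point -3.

Denominator factors: θ + 3/8 = -21/8 at θ = -3 — none vanishes.
So the germ continues analytically to -3.

The point is a regular point.


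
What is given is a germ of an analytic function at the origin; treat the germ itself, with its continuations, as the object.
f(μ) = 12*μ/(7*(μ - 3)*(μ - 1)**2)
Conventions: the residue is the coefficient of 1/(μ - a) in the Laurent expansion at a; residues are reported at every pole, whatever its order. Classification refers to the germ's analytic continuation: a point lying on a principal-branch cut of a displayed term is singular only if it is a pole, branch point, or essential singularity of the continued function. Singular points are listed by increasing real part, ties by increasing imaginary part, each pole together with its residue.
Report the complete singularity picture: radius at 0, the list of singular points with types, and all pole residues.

Denominator factor (μ - 3): pole of order 1 at 3, modulus 3.
Denominator factor (μ - 1)^2: pole of order 2 at 1, modulus 1.
The radius of convergence is the smallest modulus among the singular points: 1.
At the order-2 pole 1 set g(μ) = (μ - (1))^2*f(μ) = 12*μ/(7*(μ - 3)).
Order-2 pole: residue = g'(a); g'(1) = -9/7, so the residue is -9/7.
At the order-1 pole 3 set g(μ) = (μ - (3))*f(μ) = 12*μ/(7*(μ - 1)**2).
Simple pole: residue = g(a) at a = 3, which is 9/7.
List the singular points by increasing real part (a conjugate pair: the negative imaginary part first).

Radius of convergence at 0: 1.
At 1: a pole of order 2; residue -9/7.
At 3: a pole of order 1; residue 9/7.


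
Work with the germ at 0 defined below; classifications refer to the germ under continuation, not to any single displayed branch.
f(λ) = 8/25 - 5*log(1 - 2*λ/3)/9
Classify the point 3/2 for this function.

The term (-5/9)*log(1 - λ/(3/2)) has argument 1 - 3/2/(3/2) = 0 at 3/2: a logarithmic (infinitely-sheeted) branch point; the remaining terms are analytic or single-valued there.

The point is a logarithmic branch point.


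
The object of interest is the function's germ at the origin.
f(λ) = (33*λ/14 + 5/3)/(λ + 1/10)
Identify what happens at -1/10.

The point is a pole of order 1.

The denominator factor λ + 1/10 vanishes at -1/10 and appears to the power 1; the numerator there equals 601/420, nonzero, and no other factor vanishes.
Hence a pole whose order is the multiplicity, 1.


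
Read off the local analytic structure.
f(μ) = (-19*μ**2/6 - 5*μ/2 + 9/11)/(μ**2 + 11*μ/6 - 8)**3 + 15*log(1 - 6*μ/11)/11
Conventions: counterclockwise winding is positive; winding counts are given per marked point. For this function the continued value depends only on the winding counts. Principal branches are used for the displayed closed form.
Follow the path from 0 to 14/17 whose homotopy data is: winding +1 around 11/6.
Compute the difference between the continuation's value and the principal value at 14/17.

Continued minus principal equals (30/11)*pi*i.

The rational part is single-valued and drops out of the difference; each branch term changes only by its own monodromy.
(15/11)*log(1 - μ/(11/6)): each positive loop around 11/6 adds 2*pi*i to the log, so winding +1 contributes (15/11)*(1)*2*pi*i = (30/11)*pi*i.
Summing the contributions at μ = 14/17 gives (30/11)*pi*i.


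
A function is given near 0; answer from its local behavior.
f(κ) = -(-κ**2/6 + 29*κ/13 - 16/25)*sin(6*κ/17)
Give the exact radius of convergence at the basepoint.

The radius of convergence is infinite.

The factor -sin(6*κ/17) is entire and contributes no finite singular point.
The polynomial part has no poles.
No finite singular points: the Taylor series at 0 converges everywhere.


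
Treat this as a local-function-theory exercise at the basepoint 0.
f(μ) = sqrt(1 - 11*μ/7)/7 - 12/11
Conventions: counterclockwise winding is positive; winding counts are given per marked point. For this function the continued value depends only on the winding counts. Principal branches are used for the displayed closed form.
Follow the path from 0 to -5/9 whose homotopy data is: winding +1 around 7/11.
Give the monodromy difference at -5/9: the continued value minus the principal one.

Continued minus principal equals -(2/147)*sqrt(826).

The rational part is single-valued and drops out of the difference; each branch term changes only by its own monodromy.
(1/7)*sqrt(1 - μ/(7/11)): winding +1 is odd, the square root flips sign, contributing -2*(1/7)*sqrt(1 - (-5/9)/(7/11)) = -2*(1/7)*sqrt(118/63) = -(2/147)*sqrt(826).
Summing the contributions at μ = -5/9 gives -(2/147)*sqrt(826).


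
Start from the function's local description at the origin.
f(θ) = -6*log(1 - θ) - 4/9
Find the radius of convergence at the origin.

Branch term (-6)*log(1 - θ/(1)): its argument vanishes at θ = 1, a logarithmic branch point, modulus 1.
The radius of convergence is the smallest modulus among the singular points: 1.

The radius of convergence is 1.


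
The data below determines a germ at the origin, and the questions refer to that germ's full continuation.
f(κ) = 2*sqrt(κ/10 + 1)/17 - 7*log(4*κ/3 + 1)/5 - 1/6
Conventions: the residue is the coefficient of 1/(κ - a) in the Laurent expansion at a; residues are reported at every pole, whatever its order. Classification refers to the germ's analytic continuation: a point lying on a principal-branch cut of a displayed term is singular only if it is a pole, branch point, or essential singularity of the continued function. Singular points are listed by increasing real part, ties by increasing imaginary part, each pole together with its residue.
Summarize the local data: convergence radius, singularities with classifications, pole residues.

Radius of convergence at 0: 3/4.
At -10: an algebraic (square-root) branch point.
At -3/4: a logarithmic branch point.

Branch term (-7/5)*log(1 - κ/(-3/4)): its argument vanishes at κ = -3/4, a logarithmic branch point, modulus 3/4.
Branch term (2/17)*sqrt(1 - κ/(-10)): its argument vanishes at κ = -10, a square-root branch point, modulus 10.
The radius of convergence is the smallest modulus among the singular points: 3/4.
List the singular points by increasing real part (a conjugate pair: the negative imaginary part first).


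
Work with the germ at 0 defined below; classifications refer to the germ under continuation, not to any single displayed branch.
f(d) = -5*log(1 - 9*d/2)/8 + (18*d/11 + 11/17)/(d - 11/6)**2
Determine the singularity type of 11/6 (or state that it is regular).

The denominator factor d - 11/6 vanishes at 11/6 and appears to the power 2; the numerator there equals 62/17, nonzero, and no other factor vanishes.
The branch terms are analytic at this point.
Hence a pole whose order is the multiplicity, 2.

The point is a pole of order 2.


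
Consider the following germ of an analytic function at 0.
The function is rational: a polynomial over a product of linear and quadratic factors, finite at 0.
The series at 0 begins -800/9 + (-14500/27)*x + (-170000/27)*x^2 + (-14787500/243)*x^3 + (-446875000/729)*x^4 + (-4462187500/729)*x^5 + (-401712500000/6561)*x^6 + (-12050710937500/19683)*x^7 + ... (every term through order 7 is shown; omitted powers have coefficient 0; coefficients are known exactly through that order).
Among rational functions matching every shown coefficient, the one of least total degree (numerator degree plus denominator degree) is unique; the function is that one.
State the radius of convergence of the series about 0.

The radius of convergence is 1/10.

No rational of total degree below 4 reproduces all 8 coefficients; solving the [1/3] Pade equations on them gives f(x) = (16/5 - 2*x)/((x - 1/10)*(x + 3/5)**2), whose expansion matches every shown term.
Denominator factor (x + 3/5)^2: pole of order 2 at -3/5, modulus 3/5.
Denominator factor (x - 1/10): pole of order 1 at 1/10, modulus 1/10.
The radius of convergence is the smallest modulus among the singular points: 1/10.


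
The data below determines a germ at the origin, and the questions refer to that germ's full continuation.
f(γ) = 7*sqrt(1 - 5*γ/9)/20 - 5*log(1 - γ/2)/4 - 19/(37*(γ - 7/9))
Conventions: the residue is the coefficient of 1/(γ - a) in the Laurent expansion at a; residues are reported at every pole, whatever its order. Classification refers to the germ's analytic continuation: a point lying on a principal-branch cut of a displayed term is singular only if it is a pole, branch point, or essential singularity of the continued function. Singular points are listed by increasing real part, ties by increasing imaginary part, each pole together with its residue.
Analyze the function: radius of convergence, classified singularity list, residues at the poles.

Denominator factor (γ - 7/9): pole of order 1 at 7/9, modulus 7/9.
Branch term (7/20)*sqrt(1 - γ/(9/5)): its argument vanishes at γ = 9/5, a square-root branch point, modulus 9/5.
Branch term (-5/4)*log(1 - γ/(2)): its argument vanishes at γ = 2, a logarithmic branch point, modulus 2.
The radius of convergence is the smallest modulus among the singular points: 7/9.
The branch terms are analytic at 7/9 and contribute nothing to the residue; only the rational part matters.
At the order-1 pole 7/9 set g(γ) = (γ - (7/9))*(rational part) = -19/37.
Simple pole: residue = g(a) at a = 7/9, which is -19/37.
List the singular points by increasing real part (a conjugate pair: the negative imaginary part first).

Radius of convergence at 0: 7/9.
At 7/9: a pole of order 1; residue -19/37.
At 9/5: an algebraic (square-root) branch point.
At 2: a logarithmic branch point.


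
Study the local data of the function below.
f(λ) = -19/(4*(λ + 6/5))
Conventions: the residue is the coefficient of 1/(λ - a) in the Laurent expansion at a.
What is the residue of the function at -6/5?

The residue is -19/4.

At the order-1 pole -6/5 set g(λ) = (λ - (-6/5))*f(λ) = -19/4.
Simple pole: residue = g(a) at a = -6/5, which is -19/4.


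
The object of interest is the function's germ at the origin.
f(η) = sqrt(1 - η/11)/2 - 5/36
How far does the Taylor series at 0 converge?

The radius of convergence is 11.

Branch term (1/2)*sqrt(1 - η/(11)): its argument vanishes at η = 11, a square-root branch point, modulus 11.
The radius of convergence is the smallest modulus among the singular points: 11.


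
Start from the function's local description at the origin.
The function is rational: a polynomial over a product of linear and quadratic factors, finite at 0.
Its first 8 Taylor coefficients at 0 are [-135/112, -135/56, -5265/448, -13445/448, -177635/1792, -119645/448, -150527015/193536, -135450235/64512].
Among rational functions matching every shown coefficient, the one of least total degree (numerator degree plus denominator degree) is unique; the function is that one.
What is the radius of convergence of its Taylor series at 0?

The radius of convergence is -11/18 + (1/18)*sqrt(337).

No rational of total degree below 5 reproduces all 8 coefficients; solving the [0/5] Pade equations on them gives f(v) = -9/(28*(v + 3/5)*(v**2 + 11*v/9 - 2/3)**2), whose expansion matches every shown term.
Denominator factor (v + 3/5): pole of order 1 at -3/5, modulus 3/5.
Denominator factor (v**2 + 11*v/9 - 2/3)^2: discriminant 337/81, real irrational roots -11/18 + (1/18)*sqrt(337) and -11/18 - (1/18)*sqrt(337); poles of order 2, moduli -11/18 + (1/18)*sqrt(337) and 11/18 + (1/18)*sqrt(337).
The radius of convergence is the smallest modulus among the singular points: -11/18 + (1/18)*sqrt(337).


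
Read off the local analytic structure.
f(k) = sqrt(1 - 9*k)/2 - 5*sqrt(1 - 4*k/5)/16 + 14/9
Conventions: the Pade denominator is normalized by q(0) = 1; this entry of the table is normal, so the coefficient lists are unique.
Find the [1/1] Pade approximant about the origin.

Taylor coefficients needed (expand at 0): a_0 = 251/144, a_1 = -17/8, a_2 = -403/80.
Write the denominator as Q(k) = 1 + q1*k. Requiring Q*f - P = O(k^3) with deg P <= 1 kills the coefficients of k^2..k^2 in Q*f:
  k^2: a_2 + q1*a_1 = 0, i.e. -403/80 + (-17/8)*q1 = 0.
Solving this linear system: q1 = -403/170.
The numerator is Q*f truncated at degree 1: P0 = a_0 = 251/144; P1 = a_1 + q1*a_0 = -153173/24480.

The Pade approximant has numerator coefficients [251/144, -153173/24480]; denominator coefficients [1, -403/170].


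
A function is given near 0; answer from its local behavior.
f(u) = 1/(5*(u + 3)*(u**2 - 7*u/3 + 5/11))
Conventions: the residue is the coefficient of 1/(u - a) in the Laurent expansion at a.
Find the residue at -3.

At the order-1 pole -3 set g(u) = (u - (-3))*f(u) = 1/(5*(u**2 - 7*u/3 + 5/11)).
Simple pole: residue = g(a) at a = -3, which is 11/905.

The residue is 11/905.


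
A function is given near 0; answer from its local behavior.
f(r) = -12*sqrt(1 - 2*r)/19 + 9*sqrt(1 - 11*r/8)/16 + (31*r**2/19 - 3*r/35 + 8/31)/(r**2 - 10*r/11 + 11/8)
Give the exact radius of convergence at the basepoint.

The radius of convergence is 1/2.

Denominator factor (r**2 - 10*r/11 + 11/8): discriminant -1131/242, complex-conjugate roots (5/11) + ((1/44)*sqrt(2262))*i and (5/11) - ((1/44)*sqrt(2262))*i; poles of order 1, moduli (1/4)*sqrt(22) and (1/4)*sqrt(22).
Branch term (9/16)*sqrt(1 - r/(8/11)): its argument vanishes at r = 8/11, a square-root branch point, modulus 8/11.
Branch term (-12/19)*sqrt(1 - r/(1/2)): its argument vanishes at r = 1/2, a square-root branch point, modulus 1/2.
The radius of convergence is the smallest modulus among the singular points: 1/2.


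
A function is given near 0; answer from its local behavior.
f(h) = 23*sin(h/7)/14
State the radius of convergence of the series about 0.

The radius of convergence is infinite.

The factor -sin(h/7) is entire and contributes no finite singular point.
The polynomial part has no poles.
No finite singular points: the Taylor series at 0 converges everywhere.


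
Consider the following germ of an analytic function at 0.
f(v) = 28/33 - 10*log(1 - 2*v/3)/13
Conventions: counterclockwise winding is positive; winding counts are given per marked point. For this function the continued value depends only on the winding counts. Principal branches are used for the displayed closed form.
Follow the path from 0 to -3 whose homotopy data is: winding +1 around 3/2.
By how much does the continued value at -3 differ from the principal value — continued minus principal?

Continued minus principal equals -(20/13)*pi*i.

The rational part is single-valued and drops out of the difference; each branch term changes only by its own monodromy.
(-10/13)*log(1 - v/(3/2)): each positive loop around 3/2 adds 2*pi*i to the log, so winding +1 contributes (-10/13)*(1)*2*pi*i = -(20/13)*pi*i.
Summing the contributions at v = -3 gives -(20/13)*pi*i.


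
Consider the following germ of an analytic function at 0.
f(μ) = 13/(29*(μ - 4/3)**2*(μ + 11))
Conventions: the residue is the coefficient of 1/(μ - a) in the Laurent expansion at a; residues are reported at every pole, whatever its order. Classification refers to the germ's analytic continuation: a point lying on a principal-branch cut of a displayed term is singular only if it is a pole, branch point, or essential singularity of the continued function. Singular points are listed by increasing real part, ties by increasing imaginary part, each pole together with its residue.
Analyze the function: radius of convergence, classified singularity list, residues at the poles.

Denominator factor (μ + 11): pole of order 1 at -11, modulus 11.
Denominator factor (μ - 4/3)^2: pole of order 2 at 4/3, modulus 4/3.
The radius of convergence is the smallest modulus among the singular points: 4/3.
At the order-1 pole -11 set g(μ) = (μ - (-11))*f(μ) = 13/(29*(μ - 4/3)**2).
Simple pole: residue = g(a) at a = -11, which is 117/39701.
At the order-2 pole 4/3 set g(μ) = (μ - (4/3))^2*f(μ) = 13/(29*(μ + 11)).
Order-2 pole: residue = g'(a); g'(4/3) = -117/39701, so the residue is -117/39701.
List the singular points by increasing real part (a conjugate pair: the negative imaginary part first).

Radius of convergence at 0: 4/3.
At -11: a pole of order 1; residue 117/39701.
At 4/3: a pole of order 2; residue -117/39701.


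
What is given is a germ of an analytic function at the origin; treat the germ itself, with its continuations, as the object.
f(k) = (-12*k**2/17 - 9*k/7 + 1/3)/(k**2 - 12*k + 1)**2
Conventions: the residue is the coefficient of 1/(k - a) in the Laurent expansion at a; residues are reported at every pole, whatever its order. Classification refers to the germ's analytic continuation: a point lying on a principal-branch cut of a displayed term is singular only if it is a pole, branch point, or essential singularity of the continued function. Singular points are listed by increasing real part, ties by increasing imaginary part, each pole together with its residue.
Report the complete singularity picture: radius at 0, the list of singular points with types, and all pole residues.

Radius of convergence at 0: 6 - sqrt(35).
At 6 - sqrt(35): a pole of order 2; residue -(2887/1749300)*sqrt(35).
At 6 + sqrt(35): a pole of order 2; residue (2887/1749300)*sqrt(35).

Denominator factor (k**2 - 12*k + 1)^2: discriminant 140, real irrational roots 6 + sqrt(35) and 6 - sqrt(35); poles of order 2, moduli 6 + sqrt(35) and 6 - sqrt(35).
The radius of convergence is the smallest modulus among the singular points: 6 - sqrt(35).
The factor k**2 - 12*k + 1 splits as (k - a)(k - a') with a = 6 - sqrt(35), a' = 6 + sqrt(35). At the order-2 pole a set g(k) = (k - a)^2*f(k) = [-12*k**2/17 - 9*k/7 + 1/3] / (k - a')^2.
Order-2 pole: residue = g'(a); g'(6 - sqrt(35)) = -(2887/1749300)*sqrt(35), so the residue is -(2887/1749300)*sqrt(35).
The factor k**2 - 12*k + 1 splits as (k - a)(k - a') with a = 6 + sqrt(35), a' = 6 - sqrt(35). At the order-2 pole a set g(k) = (k - a)^2*f(k) = [-12*k**2/17 - 9*k/7 + 1/3] / (k - a')^2.
Order-2 pole: residue = g'(a); g'(6 + sqrt(35)) = (2887/1749300)*sqrt(35), so the residue is (2887/1749300)*sqrt(35).
List the singular points by increasing real part (a conjugate pair: the negative imaginary part first).


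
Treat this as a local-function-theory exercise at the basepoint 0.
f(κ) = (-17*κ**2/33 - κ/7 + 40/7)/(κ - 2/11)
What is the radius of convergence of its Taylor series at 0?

Denominator factor (κ - 2/11): pole of order 1 at 2/11, modulus 2/11.
The radius of convergence is the smallest modulus among the singular points: 2/11.

The radius of convergence is 2/11.


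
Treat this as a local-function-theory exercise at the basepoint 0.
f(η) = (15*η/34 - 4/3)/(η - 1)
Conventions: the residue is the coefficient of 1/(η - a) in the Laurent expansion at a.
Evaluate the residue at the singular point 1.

At the order-1 pole 1 set g(η) = (η - (1))*f(η) = 15*η/34 - 4/3.
Simple pole: residue = g(a) at a = 1, which is -91/102.

The residue is -91/102.


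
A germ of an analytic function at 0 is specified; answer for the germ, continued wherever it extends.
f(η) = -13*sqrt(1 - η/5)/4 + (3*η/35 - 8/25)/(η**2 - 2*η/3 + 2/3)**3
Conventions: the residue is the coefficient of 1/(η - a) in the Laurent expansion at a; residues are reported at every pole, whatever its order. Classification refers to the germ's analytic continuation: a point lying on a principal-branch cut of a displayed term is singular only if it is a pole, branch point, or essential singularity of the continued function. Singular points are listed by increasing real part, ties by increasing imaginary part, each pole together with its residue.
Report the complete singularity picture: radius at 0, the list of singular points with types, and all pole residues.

Denominator factor (η**2 - 2*η/3 + 2/3)^3: discriminant -20/9, complex-conjugate roots (1/3) + ((1/3)*sqrt(5))*i and (1/3) - ((1/3)*sqrt(5))*i; poles of order 3, moduli (1/3)*sqrt(6) and (1/3)*sqrt(6).
Branch term (-13/4)*sqrt(1 - η/(5)): its argument vanishes at η = 5, a square-root branch point, modulus 5.
The radius of convergence is the smallest modulus among the singular points: (1/3)*sqrt(6).
The branch term is analytic at (1/3) - ((1/3)*sqrt(5))*i and contributes nothing to the residue; only the rational part matters.
The factor η**2 - 2*η/3 + 2/3 splits as (η - a)(η - a') with a = (1/3) - ((1/3)*sqrt(5))*i, a' = (1/3) + ((1/3)*sqrt(5))*i. At the order-3 pole a set g(η) = (η - a)^3*(rational part) = [3*η/35 - 8/25] / (η - a')^3.
Order-3 pole: residue = g''(a)/2; g''((1/3) - ((1/3)*sqrt(5))*i) = -((37179/175000)*sqrt(5))*i, so the residue is -((37179/350000)*sqrt(5))*i.
The branch term is analytic at (1/3) + ((1/3)*sqrt(5))*i and contributes nothing to the residue; only the rational part matters.
The factor η**2 - 2*η/3 + 2/3 splits as (η - a)(η - a') with a = (1/3) + ((1/3)*sqrt(5))*i, a' = (1/3) - ((1/3)*sqrt(5))*i. At the order-3 pole a set g(η) = (η - a)^3*(rational part) = [3*η/35 - 8/25] / (η - a')^3.
Order-3 pole: residue = g''(a)/2; g''((1/3) + ((1/3)*sqrt(5))*i) = ((37179/175000)*sqrt(5))*i, so the residue is ((37179/350000)*sqrt(5))*i.
List the singular points by increasing real part (a conjugate pair: the negative imaginary part first).

Radius of convergence at 0: (1/3)*sqrt(6).
At (1/3) - ((1/3)*sqrt(5))*i: a pole of order 3; residue -((37179/350000)*sqrt(5))*i.
At (1/3) + ((1/3)*sqrt(5))*i: a pole of order 3; residue ((37179/350000)*sqrt(5))*i.
At 5: an algebraic (square-root) branch point.


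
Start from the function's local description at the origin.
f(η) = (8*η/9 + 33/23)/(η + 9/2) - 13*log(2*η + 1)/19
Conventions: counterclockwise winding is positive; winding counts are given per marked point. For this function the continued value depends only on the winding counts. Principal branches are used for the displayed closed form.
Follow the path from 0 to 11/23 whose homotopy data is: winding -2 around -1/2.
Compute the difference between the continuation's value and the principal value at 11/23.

The rational part is single-valued and drops out of the difference; each branch term changes only by its own monodromy.
(-13/19)*log(1 - η/(-1/2)): each positive loop around -1/2 adds 2*pi*i to the log, so winding -2 contributes (-13/19)*(-2)*2*pi*i = (52/19)*pi*i.
Summing the contributions at η = 11/23 gives (52/19)*pi*i.

Continued minus principal equals (52/19)*pi*i.


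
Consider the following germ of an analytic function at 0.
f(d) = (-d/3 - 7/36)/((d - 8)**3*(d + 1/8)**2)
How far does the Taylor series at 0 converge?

The radius of convergence is 1/8.

Denominator factor (d + 1/8)^2: pole of order 2 at -1/8, modulus 1/8.
Denominator factor (d - 8)^3: pole of order 3 at 8, modulus 8.
The radius of convergence is the smallest modulus among the singular points: 1/8.


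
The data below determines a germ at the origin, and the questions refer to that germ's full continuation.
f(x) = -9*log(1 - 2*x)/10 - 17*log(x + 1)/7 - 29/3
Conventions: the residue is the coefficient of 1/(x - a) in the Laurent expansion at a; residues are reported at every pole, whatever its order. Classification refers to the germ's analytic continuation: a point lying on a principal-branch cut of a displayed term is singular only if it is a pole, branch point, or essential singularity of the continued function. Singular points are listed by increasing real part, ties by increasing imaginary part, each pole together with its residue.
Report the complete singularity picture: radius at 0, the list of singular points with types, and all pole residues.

Radius of convergence at 0: 1/2.
At -1: a logarithmic branch point.
At 1/2: a logarithmic branch point.

Branch term (-9/10)*log(1 - x/(1/2)): its argument vanishes at x = 1/2, a logarithmic branch point, modulus 1/2.
Branch term (-17/7)*log(1 - x/(-1)): its argument vanishes at x = -1, a logarithmic branch point, modulus 1.
The radius of convergence is the smallest modulus among the singular points: 1/2.
List the singular points by increasing real part (a conjugate pair: the negative imaginary part first).


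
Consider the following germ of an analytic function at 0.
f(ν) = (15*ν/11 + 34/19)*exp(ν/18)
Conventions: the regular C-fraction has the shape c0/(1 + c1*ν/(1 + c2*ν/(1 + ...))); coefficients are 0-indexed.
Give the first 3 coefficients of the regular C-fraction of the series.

Taylor coefficients (expand at 0): a_0 = 34/19, a_1 = 2752/1881, a_2 = 5317/67716.
c0 = a_0 = 34/19. Peel one level at a time: if S = 1 + c*ν/S' with S'(0) = 1, then c is the ν-coefficient of S and S' = c*ν/(S - 1).
S_1 = c0/f = 1 + (-1376/1683)*ν + (14152729/22659912)*ν^2 + ...; c1 = -1376/1683.
S_2 = c1*ν/(S_1 - 1) = 1 + (14152729/18526464)*ν + ...; c2 = 14152729/18526464.

The regular C-fraction coefficients are [34/19, -1376/1683, 14152729/18526464].


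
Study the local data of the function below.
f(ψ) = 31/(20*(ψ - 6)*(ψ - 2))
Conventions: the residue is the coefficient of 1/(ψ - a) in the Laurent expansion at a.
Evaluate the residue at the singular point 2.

The residue is -31/80.

At the order-1 pole 2 set g(ψ) = (ψ - (2))*f(ψ) = 31/(20*(ψ - 6)).
Simple pole: residue = g(a) at a = 2, which is -31/80.


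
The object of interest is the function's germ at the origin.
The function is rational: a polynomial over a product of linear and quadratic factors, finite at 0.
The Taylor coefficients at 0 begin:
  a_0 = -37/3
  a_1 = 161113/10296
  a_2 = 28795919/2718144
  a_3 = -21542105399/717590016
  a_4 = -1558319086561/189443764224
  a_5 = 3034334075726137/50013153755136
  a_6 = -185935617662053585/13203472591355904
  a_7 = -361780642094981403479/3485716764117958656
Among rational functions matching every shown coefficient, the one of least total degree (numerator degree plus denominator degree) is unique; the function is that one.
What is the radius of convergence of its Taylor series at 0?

No rational of total degree below 5 reproduces all 8 coefficients; solving the [2/3] Pade equations on them gives f(ζ) = (20*ζ**2/11 + 10*ζ/13 - 37/4)/((ζ + 11/8)*(ζ**2 + ζ/4 + 6/11)), whose expansion matches every shown term.
Denominator factor (ζ**2 + ζ/4 + 6/11): discriminant -373/176, complex-conjugate roots (-1/8) + ((1/88)*sqrt(4103))*i and (-1/8) - ((1/88)*sqrt(4103))*i; poles of order 1, moduli (1/11)*sqrt(66) and (1/11)*sqrt(66).
Denominator factor (ζ + 11/8): pole of order 1 at -11/8, modulus 11/8.
The radius of convergence is the smallest modulus among the singular points: (1/11)*sqrt(66).

The radius of convergence is (1/11)*sqrt(66).


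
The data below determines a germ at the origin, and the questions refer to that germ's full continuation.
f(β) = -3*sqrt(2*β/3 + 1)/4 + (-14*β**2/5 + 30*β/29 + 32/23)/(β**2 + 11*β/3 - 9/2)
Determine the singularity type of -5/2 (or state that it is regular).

The point is a regular point.

Denominator factors: β**2 + 11*β/3 - 9/2 = -89/12 at β = -5/2 — none vanishes.
Branch term sqrt(1 - β/(-3/2)): argument at -5/2 is -2/3, nonzero, so -5/2 is not its branch point (a point on a principal cut is still regular for the continued germ).
So the germ continues analytically to -5/2.


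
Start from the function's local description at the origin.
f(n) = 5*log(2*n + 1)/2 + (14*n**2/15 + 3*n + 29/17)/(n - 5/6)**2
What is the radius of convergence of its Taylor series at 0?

Denominator factor (n - 5/6)^2: pole of order 2 at 5/6, modulus 5/6.
Branch term (5/2)*log(1 - n/(-1/2)): its argument vanishes at n = -1/2, a logarithmic branch point, modulus 1/2.
The radius of convergence is the smallest modulus among the singular points: 1/2.

The radius of convergence is 1/2.


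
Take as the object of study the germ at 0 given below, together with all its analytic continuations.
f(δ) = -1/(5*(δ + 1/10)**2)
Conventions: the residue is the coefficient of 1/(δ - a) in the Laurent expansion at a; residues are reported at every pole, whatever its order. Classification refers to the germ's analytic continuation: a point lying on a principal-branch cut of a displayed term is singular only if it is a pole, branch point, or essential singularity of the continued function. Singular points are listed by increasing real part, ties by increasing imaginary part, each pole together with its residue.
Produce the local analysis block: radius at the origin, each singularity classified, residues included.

Radius of convergence at 0: 1/10.
At -1/10: a pole of order 2; residue 0.

Denominator factor (δ + 1/10)^2: pole of order 2 at -1/10, modulus 1/10.
The radius of convergence is the smallest modulus among the singular points: 1/10.
At the order-2 pole -1/10 set g(δ) = (δ - (-1/10))^2*f(δ) = -1/5.
Order-2 pole: residue = g'(a); g'(-1/10) = 0, so the residue is 0.


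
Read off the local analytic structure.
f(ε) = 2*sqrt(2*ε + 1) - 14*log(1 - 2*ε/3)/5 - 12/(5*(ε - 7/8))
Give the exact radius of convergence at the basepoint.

Denominator factor (ε - 7/8): pole of order 1 at 7/8, modulus 7/8.
Branch term (2)*sqrt(1 - ε/(-1/2)): its argument vanishes at ε = -1/2, a square-root branch point, modulus 1/2.
Branch term (-14/5)*log(1 - ε/(3/2)): its argument vanishes at ε = 3/2, a logarithmic branch point, modulus 3/2.
The radius of convergence is the smallest modulus among the singular points: 1/2.

The radius of convergence is 1/2.


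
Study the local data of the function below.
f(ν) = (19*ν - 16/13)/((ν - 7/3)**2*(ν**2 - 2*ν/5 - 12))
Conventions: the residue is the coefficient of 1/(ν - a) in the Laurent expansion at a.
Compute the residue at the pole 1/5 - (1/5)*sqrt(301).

The residue is 8587035/2952794 - (134082315/888790994)*sqrt(301).

The factor ν**2 - 2*ν/5 - 12 splits as (ν - a)(ν - a') with a = 1/5 - (1/5)*sqrt(301), a' = 1/5 + (1/5)*sqrt(301). At the order-1 pole a set g(ν) = (ν - a)*f(ν) = [(19*ν - 16/13)/(ν - 7/3)**2] / (ν - a').
Simple pole: residue = g(a) at a = 1/5 - (1/5)*sqrt(301), which is 8587035/2952794 - (134082315/888790994)*sqrt(301).


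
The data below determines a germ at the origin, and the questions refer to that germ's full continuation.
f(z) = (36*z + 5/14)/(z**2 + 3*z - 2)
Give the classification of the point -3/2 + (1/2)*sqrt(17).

The denominator factor z**2 + 3*z - 2 vanishes at -3/2 + (1/2)*sqrt(17) and appears to the power 1; the numerator there equals -751/14 + (18)*sqrt(17), nonzero, and no other factor vanishes.
Hence a pole whose order is the multiplicity, 1.

The point is a pole of order 1.


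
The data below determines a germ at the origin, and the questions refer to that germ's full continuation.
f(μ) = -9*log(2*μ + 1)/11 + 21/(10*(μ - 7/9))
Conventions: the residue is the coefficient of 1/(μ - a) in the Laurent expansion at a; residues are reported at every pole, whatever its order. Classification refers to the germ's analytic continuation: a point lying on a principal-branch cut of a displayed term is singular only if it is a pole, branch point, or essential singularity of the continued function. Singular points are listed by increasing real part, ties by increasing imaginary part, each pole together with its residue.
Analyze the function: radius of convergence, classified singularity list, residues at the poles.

Denominator factor (μ - 7/9): pole of order 1 at 7/9, modulus 7/9.
Branch term (-9/11)*log(1 - μ/(-1/2)): its argument vanishes at μ = -1/2, a logarithmic branch point, modulus 1/2.
The radius of convergence is the smallest modulus among the singular points: 1/2.
The branch term is analytic at 7/9 and contributes nothing to the residue; only the rational part matters.
At the order-1 pole 7/9 set g(μ) = (μ - (7/9))*(rational part) = 21/10.
Simple pole: residue = g(a) at a = 7/9, which is 21/10.
List the singular points by increasing real part (a conjugate pair: the negative imaginary part first).

Radius of convergence at 0: 1/2.
At -1/2: a logarithmic branch point.
At 7/9: a pole of order 1; residue 21/10.


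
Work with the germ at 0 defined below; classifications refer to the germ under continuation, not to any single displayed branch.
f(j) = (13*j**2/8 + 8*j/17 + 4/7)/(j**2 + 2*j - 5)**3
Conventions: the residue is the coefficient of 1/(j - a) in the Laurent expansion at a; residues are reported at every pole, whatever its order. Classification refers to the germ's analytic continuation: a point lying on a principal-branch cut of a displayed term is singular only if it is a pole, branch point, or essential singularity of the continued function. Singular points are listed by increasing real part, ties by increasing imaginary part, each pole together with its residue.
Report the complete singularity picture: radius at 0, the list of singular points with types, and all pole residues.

Denominator factor (j**2 + 2*j - 5)^3: discriminant 24, real irrational roots -1 + sqrt(6) and -1 - sqrt(6); poles of order 3, moduli -1 + sqrt(6) and 1 + sqrt(6).
The radius of convergence is the smallest modulus among the singular points: -1 + sqrt(6).
The factor j**2 + 2*j - 5 splits as (j - a)(j - a') with a = -1 - sqrt(6), a' = -1 + sqrt(6). At the order-3 pole a set g(j) = (j - a)^3*f(j) = [13*j**2/8 + 8*j/17 + 4/7] / (j - a')^3.
Order-3 pole: residue = g''(a)/2; g''(-1 - sqrt(6)) = (1451/548352)*sqrt(6), so the residue is (1451/1096704)*sqrt(6).
The factor j**2 + 2*j - 5 splits as (j - a)(j - a') with a = -1 + sqrt(6), a' = -1 - sqrt(6). At the order-3 pole a set g(j) = (j - a)^3*f(j) = [13*j**2/8 + 8*j/17 + 4/7] / (j - a')^3.
Order-3 pole: residue = g''(a)/2; g''(-1 + sqrt(6)) = -(1451/548352)*sqrt(6), so the residue is -(1451/1096704)*sqrt(6).
List the singular points by increasing real part (a conjugate pair: the negative imaginary part first).

Radius of convergence at 0: -1 + sqrt(6).
At -1 - sqrt(6): a pole of order 3; residue (1451/1096704)*sqrt(6).
At -1 + sqrt(6): a pole of order 3; residue -(1451/1096704)*sqrt(6).


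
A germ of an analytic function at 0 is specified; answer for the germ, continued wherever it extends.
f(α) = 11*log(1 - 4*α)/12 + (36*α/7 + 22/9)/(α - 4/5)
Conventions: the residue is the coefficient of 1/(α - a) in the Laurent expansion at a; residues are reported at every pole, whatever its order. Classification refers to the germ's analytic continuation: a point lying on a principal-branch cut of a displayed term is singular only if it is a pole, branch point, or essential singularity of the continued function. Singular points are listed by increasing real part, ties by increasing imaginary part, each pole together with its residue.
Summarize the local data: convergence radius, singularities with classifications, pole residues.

Denominator factor (α - 4/5): pole of order 1 at 4/5, modulus 4/5.
Branch term (11/12)*log(1 - α/(1/4)): its argument vanishes at α = 1/4, a logarithmic branch point, modulus 1/4.
The radius of convergence is the smallest modulus among the singular points: 1/4.
The branch term is analytic at 4/5 and contributes nothing to the residue; only the rational part matters.
At the order-1 pole 4/5 set g(α) = (α - (4/5))*(rational part) = 36*α/7 + 22/9.
Simple pole: residue = g(a) at a = 4/5, which is 2066/315.
List the singular points by increasing real part (a conjugate pair: the negative imaginary part first).

Radius of convergence at 0: 1/4.
At 1/4: a logarithmic branch point.
At 4/5: a pole of order 1; residue 2066/315.
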